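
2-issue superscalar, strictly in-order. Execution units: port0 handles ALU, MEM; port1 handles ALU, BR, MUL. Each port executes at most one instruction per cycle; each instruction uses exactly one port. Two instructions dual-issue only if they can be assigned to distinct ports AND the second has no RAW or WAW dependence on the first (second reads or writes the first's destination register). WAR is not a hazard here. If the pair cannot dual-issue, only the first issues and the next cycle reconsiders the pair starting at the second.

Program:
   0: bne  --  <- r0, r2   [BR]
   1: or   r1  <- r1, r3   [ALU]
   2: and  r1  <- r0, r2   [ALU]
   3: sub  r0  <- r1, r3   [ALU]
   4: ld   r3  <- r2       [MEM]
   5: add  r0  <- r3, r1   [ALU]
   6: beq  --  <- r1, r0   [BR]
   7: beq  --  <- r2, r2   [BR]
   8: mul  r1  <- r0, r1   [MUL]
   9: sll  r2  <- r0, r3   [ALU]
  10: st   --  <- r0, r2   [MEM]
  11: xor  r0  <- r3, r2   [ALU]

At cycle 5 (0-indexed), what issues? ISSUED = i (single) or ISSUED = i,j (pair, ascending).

t=0 i0/i1:bne.BR+or.ALU ; dual
t=1 i2:and.ALU ; RAW r1
t=2 i3/i4:sub.ALU+ld.MEM ; dual
t=3 i5:add.ALU ; RAW r0
t=4 i6:beq.BR ; no-port BR/BR
t=5 i7:beq.BR ; no-port BR/MUL
t=6 i8/i9:mul.MUL+sll.ALU ; dual
t=7 i10/i11:st.MEM+xor.ALU ; dual

ISSUED = 7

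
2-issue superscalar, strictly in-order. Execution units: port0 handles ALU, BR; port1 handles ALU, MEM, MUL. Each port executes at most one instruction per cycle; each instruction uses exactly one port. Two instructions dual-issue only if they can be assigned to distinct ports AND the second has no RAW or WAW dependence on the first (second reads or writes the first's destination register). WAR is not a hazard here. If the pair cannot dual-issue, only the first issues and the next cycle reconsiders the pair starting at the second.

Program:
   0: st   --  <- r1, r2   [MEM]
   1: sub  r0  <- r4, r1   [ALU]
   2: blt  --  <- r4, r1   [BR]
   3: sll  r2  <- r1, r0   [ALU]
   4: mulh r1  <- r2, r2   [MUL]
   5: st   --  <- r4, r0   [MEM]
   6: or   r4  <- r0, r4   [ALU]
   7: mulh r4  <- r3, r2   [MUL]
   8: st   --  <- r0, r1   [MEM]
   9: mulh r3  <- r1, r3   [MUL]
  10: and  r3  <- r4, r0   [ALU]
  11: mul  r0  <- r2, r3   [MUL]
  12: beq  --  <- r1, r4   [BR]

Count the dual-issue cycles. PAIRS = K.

PAIRS = 4

c0: i0+i1 st sub  dual
c1: i2+i3 blt sll  dual
c2: i4 mulh  no-port MUL/MEM
c3: i5+i6 st or  dual
c4: i7 mulh  no-port MUL/MEM
c5: i8 st  no-port MEM/MUL
c6: i9 mulh  WAW r3
c7: i10 and  RAW r3
c8: i11+i12 mul beq  dual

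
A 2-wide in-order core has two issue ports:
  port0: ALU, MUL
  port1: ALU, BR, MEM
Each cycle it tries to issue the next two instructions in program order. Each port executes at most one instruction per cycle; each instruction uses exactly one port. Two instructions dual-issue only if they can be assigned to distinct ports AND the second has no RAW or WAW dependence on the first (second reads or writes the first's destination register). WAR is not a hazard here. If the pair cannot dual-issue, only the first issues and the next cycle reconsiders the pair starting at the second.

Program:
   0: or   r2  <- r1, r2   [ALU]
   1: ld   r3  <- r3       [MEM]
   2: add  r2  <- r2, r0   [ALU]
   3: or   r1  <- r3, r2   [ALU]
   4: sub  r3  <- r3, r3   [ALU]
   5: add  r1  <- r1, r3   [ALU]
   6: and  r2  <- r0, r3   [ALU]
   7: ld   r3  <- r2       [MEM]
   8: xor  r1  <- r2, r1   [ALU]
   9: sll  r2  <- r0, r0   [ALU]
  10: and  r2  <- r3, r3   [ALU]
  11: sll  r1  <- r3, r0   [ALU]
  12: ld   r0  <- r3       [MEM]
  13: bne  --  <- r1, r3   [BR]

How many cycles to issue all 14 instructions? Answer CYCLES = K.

CYCLES = 9

  cy0 -> i0+i1 (or;ld) 2-wide
  cy1 -> i2 (add) RAW r2
  cy2 -> i3+i4 (or;sub) 2-wide
  cy3 -> i5+i6 (add;and) 2-wide
  cy4 -> i7+i8 (ld;xor) 2-wide
  cy5 -> i9 (sll) WAW r2
  cy6 -> i10+i11 (and;sll) 2-wide
  cy7 -> i12 (ld) no-port MEM/BR
  cy8 -> i13 (bne) tail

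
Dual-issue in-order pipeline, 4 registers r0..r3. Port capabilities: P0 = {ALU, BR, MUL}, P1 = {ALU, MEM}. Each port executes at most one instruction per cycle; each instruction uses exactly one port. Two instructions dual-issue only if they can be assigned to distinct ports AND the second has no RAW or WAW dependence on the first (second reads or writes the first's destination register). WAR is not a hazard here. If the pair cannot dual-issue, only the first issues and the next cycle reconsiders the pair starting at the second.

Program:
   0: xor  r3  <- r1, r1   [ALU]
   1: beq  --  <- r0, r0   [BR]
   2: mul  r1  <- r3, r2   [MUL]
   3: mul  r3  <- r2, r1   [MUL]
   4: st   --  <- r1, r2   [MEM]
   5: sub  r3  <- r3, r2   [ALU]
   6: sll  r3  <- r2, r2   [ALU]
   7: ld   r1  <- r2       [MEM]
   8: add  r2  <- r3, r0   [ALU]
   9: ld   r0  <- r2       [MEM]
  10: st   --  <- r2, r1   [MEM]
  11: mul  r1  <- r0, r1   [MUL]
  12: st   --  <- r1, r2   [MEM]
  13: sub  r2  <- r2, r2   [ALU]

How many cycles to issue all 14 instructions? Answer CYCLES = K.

  cy0 -> i0+i1 (xor.ALU;beq.BR) dual
  cy1 -> i2 (mul.MUL) no-port MUL/MUL
  cy2 -> i3+i4 (mul.MUL;st.MEM) dual
  cy3 -> i5 (sub.ALU) WAW r3
  cy4 -> i6+i7 (sll.ALU;ld.MEM) dual
  cy5 -> i8 (add.ALU) RAW r2
  cy6 -> i9 (ld.MEM) no-port MEM/MEM
  cy7 -> i10+i11 (st.MEM;mul.MUL) dual
  cy8 -> i12+i13 (st.MEM;sub.ALU) dual

CYCLES = 9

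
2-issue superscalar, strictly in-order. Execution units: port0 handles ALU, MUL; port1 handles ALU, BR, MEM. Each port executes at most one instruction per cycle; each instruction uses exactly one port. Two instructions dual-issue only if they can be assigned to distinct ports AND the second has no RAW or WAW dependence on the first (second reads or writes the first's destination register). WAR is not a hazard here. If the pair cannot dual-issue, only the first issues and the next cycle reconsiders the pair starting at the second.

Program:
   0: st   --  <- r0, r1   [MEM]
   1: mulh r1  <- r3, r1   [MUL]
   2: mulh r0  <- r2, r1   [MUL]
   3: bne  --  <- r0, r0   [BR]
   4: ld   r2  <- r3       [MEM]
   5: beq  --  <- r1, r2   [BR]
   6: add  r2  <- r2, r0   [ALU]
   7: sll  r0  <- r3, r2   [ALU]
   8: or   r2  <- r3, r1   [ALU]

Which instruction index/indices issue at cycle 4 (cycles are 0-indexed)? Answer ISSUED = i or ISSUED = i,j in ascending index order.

ISSUED = 5,6

t=0 i0,i1:st.MEM+mulh.MUL ; pair
t=1 i2:mulh.MUL ; RAW r0
t=2 i3:bne.BR ; no-port BR/MEM
t=3 i4:ld.MEM ; no-port MEM/BR
t=4 i5,i6:beq.BR+add.ALU ; pair
t=5 i7,i8:sll.ALU+or.ALU ; pair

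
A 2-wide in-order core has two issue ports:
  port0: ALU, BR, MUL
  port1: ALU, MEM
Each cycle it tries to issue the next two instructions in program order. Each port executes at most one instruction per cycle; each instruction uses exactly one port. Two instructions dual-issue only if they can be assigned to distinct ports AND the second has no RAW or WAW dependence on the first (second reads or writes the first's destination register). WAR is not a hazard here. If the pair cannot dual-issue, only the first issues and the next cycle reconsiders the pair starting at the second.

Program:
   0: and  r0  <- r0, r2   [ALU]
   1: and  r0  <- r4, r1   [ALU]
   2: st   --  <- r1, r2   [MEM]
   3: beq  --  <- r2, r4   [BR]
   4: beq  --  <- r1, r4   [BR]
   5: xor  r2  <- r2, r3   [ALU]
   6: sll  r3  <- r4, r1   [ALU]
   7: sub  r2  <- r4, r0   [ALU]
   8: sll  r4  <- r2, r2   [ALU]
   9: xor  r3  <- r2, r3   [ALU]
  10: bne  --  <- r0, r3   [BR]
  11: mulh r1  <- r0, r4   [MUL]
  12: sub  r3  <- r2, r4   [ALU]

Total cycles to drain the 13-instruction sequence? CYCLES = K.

0. and @i0  | WAW r0
1. and;st @i1+i2  | dual
2. beq @i3  | no-port BR/BR
3. beq;xor @i4+i5  | dual
4. sll;sub @i6+i7  | dual
5. sll;xor @i8+i9  | dual
6. bne @i10  | no-port BR/MUL
7. mulh;sub @i11+i12  | dual

CYCLES = 8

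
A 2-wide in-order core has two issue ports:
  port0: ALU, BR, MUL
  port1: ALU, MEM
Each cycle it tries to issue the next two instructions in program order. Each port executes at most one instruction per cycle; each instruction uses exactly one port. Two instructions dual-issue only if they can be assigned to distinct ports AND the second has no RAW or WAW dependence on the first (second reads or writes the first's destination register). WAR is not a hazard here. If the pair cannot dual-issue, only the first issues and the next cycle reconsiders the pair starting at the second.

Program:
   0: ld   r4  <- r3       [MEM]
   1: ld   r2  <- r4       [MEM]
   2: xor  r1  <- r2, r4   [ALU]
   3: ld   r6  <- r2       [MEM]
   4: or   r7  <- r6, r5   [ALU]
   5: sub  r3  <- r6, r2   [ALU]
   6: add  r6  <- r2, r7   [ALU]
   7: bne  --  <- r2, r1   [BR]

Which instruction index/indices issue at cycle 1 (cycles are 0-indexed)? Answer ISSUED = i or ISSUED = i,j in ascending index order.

t=0 i0:ld ; no-port MEM/MEM
t=1 i1:ld ; RAW r2
t=2 i2/i3:xor ld ; 2-wide
t=3 i4/i5:or sub ; 2-wide
t=4 i6/i7:add bne ; 2-wide

ISSUED = 1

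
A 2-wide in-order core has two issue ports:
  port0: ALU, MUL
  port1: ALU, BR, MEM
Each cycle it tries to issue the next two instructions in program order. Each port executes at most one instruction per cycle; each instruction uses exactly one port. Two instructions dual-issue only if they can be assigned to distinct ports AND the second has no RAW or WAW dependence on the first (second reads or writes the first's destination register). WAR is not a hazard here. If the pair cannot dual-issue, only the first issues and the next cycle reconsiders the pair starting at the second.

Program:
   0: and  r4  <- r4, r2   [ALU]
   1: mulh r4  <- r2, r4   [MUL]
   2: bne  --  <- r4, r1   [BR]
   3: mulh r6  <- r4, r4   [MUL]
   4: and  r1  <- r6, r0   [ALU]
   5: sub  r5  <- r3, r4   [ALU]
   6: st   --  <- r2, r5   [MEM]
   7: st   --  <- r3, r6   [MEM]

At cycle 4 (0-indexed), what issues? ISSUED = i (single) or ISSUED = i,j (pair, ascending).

ISSUED = 6

0. and.ALU @i0  | RAW+WAW r4
1. mulh.MUL @i1  | RAW r4
2. bne.BR mulh.MUL @i2/i3  | pair
3. and.ALU sub.ALU @i4/i5  | pair
4. st.MEM @i6  | no-port MEM/MEM
5. st.MEM @i7  | tail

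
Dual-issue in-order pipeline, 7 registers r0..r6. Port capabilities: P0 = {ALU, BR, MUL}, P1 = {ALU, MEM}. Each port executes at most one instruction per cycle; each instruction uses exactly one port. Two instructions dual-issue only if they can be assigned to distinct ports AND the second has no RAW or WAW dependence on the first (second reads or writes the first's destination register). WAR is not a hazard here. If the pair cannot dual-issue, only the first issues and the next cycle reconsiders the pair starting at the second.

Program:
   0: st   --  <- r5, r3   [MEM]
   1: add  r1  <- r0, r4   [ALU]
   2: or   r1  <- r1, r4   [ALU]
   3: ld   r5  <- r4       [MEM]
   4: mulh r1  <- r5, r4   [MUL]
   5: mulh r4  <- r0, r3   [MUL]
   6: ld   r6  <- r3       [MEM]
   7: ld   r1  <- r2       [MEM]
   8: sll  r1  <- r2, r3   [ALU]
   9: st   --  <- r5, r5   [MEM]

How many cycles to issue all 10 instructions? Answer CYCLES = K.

CYCLES = 6

0. st add @i0/i1  | 2-wide
1. or ld @i2/i3  | 2-wide
2. mulh @i4  | no-port MUL/MUL
3. mulh ld @i5/i6  | 2-wide
4. ld @i7  | WAW r1
5. sll st @i8/i9  | 2-wide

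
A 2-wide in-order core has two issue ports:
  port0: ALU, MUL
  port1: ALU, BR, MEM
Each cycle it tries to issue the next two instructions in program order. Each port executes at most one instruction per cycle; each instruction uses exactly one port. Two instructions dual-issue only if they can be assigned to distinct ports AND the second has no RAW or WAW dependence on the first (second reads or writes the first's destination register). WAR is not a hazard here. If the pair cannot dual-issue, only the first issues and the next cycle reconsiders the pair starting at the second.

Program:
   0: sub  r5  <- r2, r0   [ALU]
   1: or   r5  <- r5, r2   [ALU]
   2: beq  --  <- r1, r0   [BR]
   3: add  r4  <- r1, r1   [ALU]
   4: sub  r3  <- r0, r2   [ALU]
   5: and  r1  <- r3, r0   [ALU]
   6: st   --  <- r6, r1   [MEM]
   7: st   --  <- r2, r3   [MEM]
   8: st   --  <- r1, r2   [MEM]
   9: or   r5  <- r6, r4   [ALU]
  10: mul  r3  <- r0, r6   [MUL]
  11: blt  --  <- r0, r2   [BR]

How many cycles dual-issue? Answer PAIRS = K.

c0: i0 sub.ALU  RAW+WAW r5
c1: i1,i2 or.ALU;beq.BR  pair
c2: i3,i4 add.ALU;sub.ALU  pair
c3: i5 and.ALU  RAW r1
c4: i6 st.MEM  no-port MEM/MEM
c5: i7 st.MEM  no-port MEM/MEM
c6: i8,i9 st.MEM;or.ALU  pair
c7: i10,i11 mul.MUL;blt.BR  pair

PAIRS = 4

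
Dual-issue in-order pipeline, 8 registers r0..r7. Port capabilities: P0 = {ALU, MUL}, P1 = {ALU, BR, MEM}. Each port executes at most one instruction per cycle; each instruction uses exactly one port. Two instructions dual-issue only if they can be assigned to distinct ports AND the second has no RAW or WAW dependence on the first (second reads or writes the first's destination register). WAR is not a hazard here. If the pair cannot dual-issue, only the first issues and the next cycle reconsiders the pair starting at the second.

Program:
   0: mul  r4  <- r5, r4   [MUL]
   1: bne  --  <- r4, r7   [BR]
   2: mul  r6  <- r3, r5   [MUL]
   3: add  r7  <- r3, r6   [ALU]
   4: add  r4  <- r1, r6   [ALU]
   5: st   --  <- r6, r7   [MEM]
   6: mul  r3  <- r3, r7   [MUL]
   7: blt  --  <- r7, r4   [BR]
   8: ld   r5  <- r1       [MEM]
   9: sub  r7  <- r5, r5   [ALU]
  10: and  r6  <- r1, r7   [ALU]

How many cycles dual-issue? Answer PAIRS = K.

PAIRS = 3

c0: i0 mul.MUL  RAW r4
c1: i1,i2 bne.BR+mul.MUL  pair
c2: i3,i4 add.ALU+add.ALU  pair
c3: i5,i6 st.MEM+mul.MUL  pair
c4: i7 blt.BR  no-port BR/MEM
c5: i8 ld.MEM  RAW r5
c6: i9 sub.ALU  RAW r7
c7: i10 and.ALU  tail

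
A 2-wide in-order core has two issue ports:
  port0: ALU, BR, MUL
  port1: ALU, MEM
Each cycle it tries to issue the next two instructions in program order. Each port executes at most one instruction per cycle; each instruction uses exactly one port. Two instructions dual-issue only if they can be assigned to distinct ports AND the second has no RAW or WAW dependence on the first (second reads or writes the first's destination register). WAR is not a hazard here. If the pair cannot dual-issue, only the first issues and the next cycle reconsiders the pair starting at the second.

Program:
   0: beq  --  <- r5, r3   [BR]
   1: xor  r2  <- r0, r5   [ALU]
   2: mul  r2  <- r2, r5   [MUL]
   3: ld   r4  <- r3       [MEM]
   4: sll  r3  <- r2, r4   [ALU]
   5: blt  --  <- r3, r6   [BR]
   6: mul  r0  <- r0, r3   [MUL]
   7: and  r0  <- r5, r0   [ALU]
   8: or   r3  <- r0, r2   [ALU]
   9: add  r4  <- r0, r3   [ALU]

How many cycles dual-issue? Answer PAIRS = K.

  cy0 -> i0+i1 (beq.BR/xor.ALU) 2-wide
  cy1 -> i2+i3 (mul.MUL/ld.MEM) 2-wide
  cy2 -> i4 (sll.ALU) RAW r3
  cy3 -> i5 (blt.BR) no-port BR/MUL
  cy4 -> i6 (mul.MUL) RAW+WAW r0
  cy5 -> i7 (and.ALU) RAW r0
  cy6 -> i8 (or.ALU) RAW r3
  cy7 -> i9 (add.ALU) tail

PAIRS = 2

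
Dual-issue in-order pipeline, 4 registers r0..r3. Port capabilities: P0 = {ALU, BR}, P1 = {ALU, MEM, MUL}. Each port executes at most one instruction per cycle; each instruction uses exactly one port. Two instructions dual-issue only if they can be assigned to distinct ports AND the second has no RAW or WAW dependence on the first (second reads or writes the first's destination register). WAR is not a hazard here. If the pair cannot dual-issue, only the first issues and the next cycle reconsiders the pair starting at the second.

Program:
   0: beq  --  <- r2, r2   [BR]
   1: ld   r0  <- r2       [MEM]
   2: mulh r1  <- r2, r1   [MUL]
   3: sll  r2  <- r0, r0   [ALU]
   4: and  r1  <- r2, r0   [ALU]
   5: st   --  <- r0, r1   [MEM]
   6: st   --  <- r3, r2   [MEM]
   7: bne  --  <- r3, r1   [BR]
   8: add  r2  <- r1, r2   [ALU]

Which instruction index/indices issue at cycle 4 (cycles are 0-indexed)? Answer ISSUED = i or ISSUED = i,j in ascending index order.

ISSUED = 6,7

0. beq.BR ld.MEM @i0&i1  | 2-wide
1. mulh.MUL sll.ALU @i2&i3  | 2-wide
2. and.ALU @i4  | RAW r1
3. st.MEM @i5  | no-port MEM/MEM
4. st.MEM bne.BR @i6&i7  | 2-wide
5. add.ALU @i8  | tail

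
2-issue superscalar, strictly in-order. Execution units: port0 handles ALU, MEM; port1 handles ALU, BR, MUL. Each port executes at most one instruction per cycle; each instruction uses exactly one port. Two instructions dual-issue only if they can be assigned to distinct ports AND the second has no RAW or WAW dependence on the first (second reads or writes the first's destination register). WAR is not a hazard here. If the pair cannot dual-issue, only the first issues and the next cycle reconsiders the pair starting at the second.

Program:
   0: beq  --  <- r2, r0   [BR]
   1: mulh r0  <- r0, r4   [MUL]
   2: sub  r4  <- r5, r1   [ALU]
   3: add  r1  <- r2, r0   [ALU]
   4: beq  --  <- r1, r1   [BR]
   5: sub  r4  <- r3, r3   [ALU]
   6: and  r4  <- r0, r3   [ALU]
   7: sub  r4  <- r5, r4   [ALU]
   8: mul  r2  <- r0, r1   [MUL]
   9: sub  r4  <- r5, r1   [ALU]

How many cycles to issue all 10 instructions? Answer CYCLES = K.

[0] i0  beq  -- no-port BR/MUL
[1] i1+i2  mulh;sub  -- pair
[2] i3  add  -- RAW r1
[3] i4+i5  beq;sub  -- pair
[4] i6  and  -- RAW+WAW r4
[5] i7+i8  sub;mul  -- pair
[6] i9  sub  -- tail

CYCLES = 7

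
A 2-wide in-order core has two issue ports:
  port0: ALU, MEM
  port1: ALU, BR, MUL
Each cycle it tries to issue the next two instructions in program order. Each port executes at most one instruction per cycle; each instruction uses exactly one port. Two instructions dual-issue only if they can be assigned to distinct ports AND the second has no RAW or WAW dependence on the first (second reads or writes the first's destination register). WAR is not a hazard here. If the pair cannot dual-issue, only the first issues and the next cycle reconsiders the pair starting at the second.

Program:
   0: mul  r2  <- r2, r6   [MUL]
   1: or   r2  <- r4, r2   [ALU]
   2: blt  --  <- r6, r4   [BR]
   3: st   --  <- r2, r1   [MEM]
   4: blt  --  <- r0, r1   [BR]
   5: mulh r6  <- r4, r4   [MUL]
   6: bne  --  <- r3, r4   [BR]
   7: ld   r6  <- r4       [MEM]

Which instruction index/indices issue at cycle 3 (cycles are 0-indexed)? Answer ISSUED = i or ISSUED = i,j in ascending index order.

t=0 i0:mul ; RAW+WAW r2
t=1 i1/i2:or blt ; dual
t=2 i3/i4:st blt ; dual
t=3 i5:mulh ; no-port MUL/BR
t=4 i6/i7:bne ld ; dual

ISSUED = 5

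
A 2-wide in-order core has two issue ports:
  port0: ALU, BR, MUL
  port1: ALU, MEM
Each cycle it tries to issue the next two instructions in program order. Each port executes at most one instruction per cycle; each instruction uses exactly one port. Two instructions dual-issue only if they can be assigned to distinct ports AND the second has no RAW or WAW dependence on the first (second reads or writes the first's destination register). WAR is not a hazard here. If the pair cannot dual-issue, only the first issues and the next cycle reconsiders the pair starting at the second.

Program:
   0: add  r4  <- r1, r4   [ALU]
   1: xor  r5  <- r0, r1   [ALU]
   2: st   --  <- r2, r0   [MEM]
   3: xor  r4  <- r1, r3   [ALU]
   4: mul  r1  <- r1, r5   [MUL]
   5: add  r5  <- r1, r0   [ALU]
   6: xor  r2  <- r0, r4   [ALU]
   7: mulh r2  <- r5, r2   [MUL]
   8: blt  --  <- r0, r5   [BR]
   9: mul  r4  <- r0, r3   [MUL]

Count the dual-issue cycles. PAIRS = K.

[0] i0&i1  add.ALU/xor.ALU  -- 2-wide
[1] i2&i3  st.MEM/xor.ALU  -- 2-wide
[2] i4  mul.MUL  -- RAW r1
[3] i5&i6  add.ALU/xor.ALU  -- 2-wide
[4] i7  mulh.MUL  -- no-port MUL/BR
[5] i8  blt.BR  -- no-port BR/MUL
[6] i9  mul.MUL  -- tail

PAIRS = 3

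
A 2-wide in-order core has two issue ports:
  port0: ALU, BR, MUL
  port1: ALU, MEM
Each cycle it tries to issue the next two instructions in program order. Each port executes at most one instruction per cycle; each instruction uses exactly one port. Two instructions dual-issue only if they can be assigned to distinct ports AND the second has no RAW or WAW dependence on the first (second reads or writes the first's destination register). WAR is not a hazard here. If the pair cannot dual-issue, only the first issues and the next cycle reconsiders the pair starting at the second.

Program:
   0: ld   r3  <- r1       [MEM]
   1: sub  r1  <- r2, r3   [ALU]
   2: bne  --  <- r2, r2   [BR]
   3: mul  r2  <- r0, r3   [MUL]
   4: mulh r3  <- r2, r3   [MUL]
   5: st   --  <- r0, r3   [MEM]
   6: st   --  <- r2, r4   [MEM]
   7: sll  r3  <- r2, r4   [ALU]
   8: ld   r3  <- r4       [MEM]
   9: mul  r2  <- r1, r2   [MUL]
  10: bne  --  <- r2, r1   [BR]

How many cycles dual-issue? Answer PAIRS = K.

t=0 i0:ld ; RAW r3
t=1 i1+i2:sub bne ; dual
t=2 i3:mul ; no-port MUL/MUL
t=3 i4:mulh ; RAW r3
t=4 i5:st ; no-port MEM/MEM
t=5 i6+i7:st sll ; dual
t=6 i8+i9:ld mul ; dual
t=7 i10:bne ; tail

PAIRS = 3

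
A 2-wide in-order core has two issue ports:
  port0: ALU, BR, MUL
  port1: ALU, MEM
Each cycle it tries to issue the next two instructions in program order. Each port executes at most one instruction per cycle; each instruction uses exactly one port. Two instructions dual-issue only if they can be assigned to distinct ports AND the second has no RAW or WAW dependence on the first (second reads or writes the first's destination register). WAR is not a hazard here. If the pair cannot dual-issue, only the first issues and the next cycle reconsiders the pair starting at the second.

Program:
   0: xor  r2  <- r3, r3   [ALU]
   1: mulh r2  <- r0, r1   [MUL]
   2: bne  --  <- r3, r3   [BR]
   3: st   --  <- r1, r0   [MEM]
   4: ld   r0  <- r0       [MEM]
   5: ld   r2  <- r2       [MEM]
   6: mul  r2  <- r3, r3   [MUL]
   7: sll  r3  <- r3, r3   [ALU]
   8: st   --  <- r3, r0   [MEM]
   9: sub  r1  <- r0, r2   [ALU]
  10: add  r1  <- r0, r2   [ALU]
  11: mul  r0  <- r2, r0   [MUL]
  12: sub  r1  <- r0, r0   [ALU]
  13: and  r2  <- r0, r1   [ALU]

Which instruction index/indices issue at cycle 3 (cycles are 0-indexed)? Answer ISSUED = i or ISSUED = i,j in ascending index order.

ISSUED = 4

t=0 i0:xor.ALU ; WAW r2
t=1 i1:mulh.MUL ; no-port MUL/BR
t=2 i2+i3:bne.BR st.MEM ; pair
t=3 i4:ld.MEM ; no-port MEM/MEM
t=4 i5:ld.MEM ; WAW r2
t=5 i6+i7:mul.MUL sll.ALU ; pair
t=6 i8+i9:st.MEM sub.ALU ; pair
t=7 i10+i11:add.ALU mul.MUL ; pair
t=8 i12:sub.ALU ; RAW r1
t=9 i13:and.ALU ; tail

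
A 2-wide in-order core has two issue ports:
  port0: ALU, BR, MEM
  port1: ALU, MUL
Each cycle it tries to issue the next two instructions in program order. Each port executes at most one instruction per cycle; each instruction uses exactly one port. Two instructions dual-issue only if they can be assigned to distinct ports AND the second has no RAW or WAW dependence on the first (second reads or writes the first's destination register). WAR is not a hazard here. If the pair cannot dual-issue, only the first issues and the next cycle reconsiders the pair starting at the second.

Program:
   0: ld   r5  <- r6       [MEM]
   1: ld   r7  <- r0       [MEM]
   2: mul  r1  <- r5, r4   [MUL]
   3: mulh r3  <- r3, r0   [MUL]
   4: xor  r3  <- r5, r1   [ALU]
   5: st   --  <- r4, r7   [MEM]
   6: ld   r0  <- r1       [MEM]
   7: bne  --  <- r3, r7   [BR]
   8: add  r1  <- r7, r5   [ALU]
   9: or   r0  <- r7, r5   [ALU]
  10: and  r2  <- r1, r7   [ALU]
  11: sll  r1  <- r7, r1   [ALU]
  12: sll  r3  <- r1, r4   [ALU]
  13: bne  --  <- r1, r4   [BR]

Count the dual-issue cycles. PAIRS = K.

0. ld.MEM @i0  | no-port MEM/MEM
1. ld.MEM+mul.MUL @i1,i2  | 2-wide
2. mulh.MUL @i3  | WAW r3
3. xor.ALU+st.MEM @i4,i5  | 2-wide
4. ld.MEM @i6  | no-port MEM/BR
5. bne.BR+add.ALU @i7,i8  | 2-wide
6. or.ALU+and.ALU @i9,i10  | 2-wide
7. sll.ALU @i11  | RAW r1
8. sll.ALU+bne.BR @i12,i13  | 2-wide

PAIRS = 5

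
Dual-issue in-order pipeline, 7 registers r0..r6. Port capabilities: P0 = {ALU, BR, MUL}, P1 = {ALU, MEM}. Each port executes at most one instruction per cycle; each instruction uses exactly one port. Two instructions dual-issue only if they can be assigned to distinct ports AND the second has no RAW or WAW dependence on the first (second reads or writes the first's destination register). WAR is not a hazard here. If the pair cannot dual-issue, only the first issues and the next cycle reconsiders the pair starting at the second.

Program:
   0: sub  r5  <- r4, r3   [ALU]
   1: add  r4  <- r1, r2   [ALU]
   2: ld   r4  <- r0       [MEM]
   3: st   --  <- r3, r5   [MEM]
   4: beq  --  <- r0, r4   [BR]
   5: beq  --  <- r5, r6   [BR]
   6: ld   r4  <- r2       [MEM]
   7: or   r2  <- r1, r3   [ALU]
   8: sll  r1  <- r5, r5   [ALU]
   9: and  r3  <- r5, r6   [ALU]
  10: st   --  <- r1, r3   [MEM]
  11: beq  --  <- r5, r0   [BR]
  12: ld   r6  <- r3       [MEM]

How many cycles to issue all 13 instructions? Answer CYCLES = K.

CYCLES = 8

[0] i0&i1  sub add  -- 2-wide
[1] i2  ld  -- no-port MEM/MEM
[2] i3&i4  st beq  -- 2-wide
[3] i5&i6  beq ld  -- 2-wide
[4] i7&i8  or sll  -- 2-wide
[5] i9  and  -- RAW r3
[6] i10&i11  st beq  -- 2-wide
[7] i12  ld  -- tail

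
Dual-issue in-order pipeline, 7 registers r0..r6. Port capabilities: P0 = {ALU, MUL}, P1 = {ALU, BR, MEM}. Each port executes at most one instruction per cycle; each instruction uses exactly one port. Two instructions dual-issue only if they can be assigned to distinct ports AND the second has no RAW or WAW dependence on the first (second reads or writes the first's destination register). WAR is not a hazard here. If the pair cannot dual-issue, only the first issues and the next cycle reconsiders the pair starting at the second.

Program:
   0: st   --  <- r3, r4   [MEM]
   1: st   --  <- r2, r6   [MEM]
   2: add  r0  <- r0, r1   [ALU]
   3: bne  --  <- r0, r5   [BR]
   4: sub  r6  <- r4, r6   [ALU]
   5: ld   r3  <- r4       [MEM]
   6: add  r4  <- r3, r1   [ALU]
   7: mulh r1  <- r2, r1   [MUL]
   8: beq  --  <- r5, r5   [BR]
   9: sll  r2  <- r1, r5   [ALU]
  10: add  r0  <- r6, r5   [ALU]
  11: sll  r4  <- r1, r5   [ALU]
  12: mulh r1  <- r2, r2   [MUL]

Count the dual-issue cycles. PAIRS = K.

PAIRS = 5

t=0 i0:st ; no-port MEM/MEM
t=1 i1&i2:st add ; dual
t=2 i3&i4:bne sub ; dual
t=3 i5:ld ; RAW r3
t=4 i6&i7:add mulh ; dual
t=5 i8&i9:beq sll ; dual
t=6 i10&i11:add sll ; dual
t=7 i12:mulh ; tail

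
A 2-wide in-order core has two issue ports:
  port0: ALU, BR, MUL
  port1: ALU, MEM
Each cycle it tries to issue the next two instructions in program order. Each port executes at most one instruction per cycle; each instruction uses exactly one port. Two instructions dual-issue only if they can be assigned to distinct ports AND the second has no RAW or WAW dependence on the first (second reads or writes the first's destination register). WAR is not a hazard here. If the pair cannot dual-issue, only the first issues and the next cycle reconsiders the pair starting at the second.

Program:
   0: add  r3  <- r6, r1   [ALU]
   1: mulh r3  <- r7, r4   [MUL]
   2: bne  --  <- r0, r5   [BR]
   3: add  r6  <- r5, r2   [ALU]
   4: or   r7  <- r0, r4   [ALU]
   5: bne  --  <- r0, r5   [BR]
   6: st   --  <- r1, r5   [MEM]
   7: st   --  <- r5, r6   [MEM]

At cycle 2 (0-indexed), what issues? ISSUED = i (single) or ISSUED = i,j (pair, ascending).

ISSUED = 2,3

0. add @i0  | WAW r3
1. mulh @i1  | no-port MUL/BR
2. bne/add @i2/i3  | dual
3. or/bne @i4/i5  | dual
4. st @i6  | no-port MEM/MEM
5. st @i7  | tail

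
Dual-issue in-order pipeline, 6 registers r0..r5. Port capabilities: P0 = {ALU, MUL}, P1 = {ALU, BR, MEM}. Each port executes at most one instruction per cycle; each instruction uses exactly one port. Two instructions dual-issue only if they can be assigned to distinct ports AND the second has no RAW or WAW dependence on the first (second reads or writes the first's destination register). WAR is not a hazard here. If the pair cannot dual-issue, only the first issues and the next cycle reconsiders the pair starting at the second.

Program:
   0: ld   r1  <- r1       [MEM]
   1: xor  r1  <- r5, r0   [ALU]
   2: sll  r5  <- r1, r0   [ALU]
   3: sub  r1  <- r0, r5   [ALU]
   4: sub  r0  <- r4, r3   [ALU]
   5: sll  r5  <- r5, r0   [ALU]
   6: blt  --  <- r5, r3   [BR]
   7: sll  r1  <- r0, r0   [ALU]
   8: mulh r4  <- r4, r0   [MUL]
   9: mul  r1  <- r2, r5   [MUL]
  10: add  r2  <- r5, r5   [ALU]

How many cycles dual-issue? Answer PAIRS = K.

t=0 i0:ld ; WAW r1
t=1 i1:xor ; RAW r1
t=2 i2:sll ; RAW r5
t=3 i3&i4:sub/sub ; dual
t=4 i5:sll ; RAW r5
t=5 i6&i7:blt/sll ; dual
t=6 i8:mulh ; no-port MUL/MUL
t=7 i9&i10:mul/add ; dual

PAIRS = 3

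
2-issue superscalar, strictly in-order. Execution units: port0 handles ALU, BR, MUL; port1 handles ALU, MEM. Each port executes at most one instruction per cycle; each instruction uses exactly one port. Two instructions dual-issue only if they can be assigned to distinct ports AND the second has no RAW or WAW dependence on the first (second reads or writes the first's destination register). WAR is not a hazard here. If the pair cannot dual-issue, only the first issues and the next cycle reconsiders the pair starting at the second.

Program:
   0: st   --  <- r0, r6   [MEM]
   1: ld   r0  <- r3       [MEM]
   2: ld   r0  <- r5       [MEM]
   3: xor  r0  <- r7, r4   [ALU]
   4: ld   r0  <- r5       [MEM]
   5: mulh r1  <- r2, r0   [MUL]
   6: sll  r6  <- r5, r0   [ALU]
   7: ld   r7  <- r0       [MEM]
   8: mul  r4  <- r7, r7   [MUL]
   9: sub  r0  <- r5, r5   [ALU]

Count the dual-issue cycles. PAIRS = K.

PAIRS = 2

c0: i0 st  no-port MEM/MEM
c1: i1 ld  no-port MEM/MEM
c2: i2 ld  WAW r0
c3: i3 xor  WAW r0
c4: i4 ld  RAW r0
c5: i5&i6 mulh/sll  2-wide
c6: i7 ld  RAW r7
c7: i8&i9 mul/sub  2-wide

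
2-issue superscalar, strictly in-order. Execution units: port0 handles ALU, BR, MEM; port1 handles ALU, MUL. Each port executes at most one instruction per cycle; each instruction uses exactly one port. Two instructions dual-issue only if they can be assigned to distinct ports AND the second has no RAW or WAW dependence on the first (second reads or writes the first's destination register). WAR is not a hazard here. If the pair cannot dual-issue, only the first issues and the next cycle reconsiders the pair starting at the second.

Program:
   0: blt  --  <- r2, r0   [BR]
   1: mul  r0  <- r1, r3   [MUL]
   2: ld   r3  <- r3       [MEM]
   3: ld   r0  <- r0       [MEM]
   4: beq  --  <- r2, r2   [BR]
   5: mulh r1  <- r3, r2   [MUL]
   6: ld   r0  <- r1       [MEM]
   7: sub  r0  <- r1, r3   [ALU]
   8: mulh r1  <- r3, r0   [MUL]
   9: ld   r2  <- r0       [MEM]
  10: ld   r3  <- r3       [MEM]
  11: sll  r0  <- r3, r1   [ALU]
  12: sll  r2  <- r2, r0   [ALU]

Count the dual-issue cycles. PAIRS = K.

PAIRS = 3

  cy0 -> i0,i1 (blt;mul) 2-wide
  cy1 -> i2 (ld) no-port MEM/MEM
  cy2 -> i3 (ld) no-port MEM/BR
  cy3 -> i4,i5 (beq;mulh) 2-wide
  cy4 -> i6 (ld) WAW r0
  cy5 -> i7 (sub) RAW r0
  cy6 -> i8,i9 (mulh;ld) 2-wide
  cy7 -> i10 (ld) RAW r3
  cy8 -> i11 (sll) RAW r0
  cy9 -> i12 (sll) tail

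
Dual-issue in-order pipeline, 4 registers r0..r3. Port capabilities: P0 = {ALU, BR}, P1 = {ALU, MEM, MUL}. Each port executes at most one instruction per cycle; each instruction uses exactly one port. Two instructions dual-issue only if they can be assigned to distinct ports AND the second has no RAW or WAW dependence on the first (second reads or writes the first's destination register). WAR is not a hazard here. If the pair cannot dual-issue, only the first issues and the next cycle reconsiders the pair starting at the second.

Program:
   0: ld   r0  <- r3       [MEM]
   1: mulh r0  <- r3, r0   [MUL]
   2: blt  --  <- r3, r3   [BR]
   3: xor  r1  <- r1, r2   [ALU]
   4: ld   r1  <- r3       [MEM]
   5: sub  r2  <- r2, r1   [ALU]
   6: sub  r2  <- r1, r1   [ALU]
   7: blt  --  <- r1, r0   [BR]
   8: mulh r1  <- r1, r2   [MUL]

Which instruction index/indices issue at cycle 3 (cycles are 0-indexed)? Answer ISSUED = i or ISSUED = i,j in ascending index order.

[0] i0  ld.MEM  -- no-port MEM/MUL
[1] i1&i2  mulh.MUL;blt.BR  -- pair
[2] i3  xor.ALU  -- WAW r1
[3] i4  ld.MEM  -- RAW r1
[4] i5  sub.ALU  -- WAW r2
[5] i6&i7  sub.ALU;blt.BR  -- pair
[6] i8  mulh.MUL  -- tail

ISSUED = 4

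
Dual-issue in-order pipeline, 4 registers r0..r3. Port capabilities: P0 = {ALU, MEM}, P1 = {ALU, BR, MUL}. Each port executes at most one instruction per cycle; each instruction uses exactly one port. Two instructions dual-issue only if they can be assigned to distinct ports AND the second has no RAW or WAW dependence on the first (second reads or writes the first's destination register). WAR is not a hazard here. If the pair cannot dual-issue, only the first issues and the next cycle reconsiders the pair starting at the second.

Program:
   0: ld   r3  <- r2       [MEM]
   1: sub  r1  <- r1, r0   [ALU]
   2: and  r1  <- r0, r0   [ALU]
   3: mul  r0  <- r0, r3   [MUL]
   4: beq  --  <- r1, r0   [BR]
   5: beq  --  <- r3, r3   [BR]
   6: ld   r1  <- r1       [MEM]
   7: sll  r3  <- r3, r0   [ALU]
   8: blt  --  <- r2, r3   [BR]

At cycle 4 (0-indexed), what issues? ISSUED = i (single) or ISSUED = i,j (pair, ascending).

#0 head=0: ld.MEM sub.ALU i0&i1 pair
#1 head=2: and.ALU mul.MUL i2&i3 pair
#2 head=4: beq.BR i4 no-port BR/BR
#3 head=5: beq.BR ld.MEM i5&i6 pair
#4 head=7: sll.ALU i7 RAW r3
#5 head=8: blt.BR i8 tail

ISSUED = 7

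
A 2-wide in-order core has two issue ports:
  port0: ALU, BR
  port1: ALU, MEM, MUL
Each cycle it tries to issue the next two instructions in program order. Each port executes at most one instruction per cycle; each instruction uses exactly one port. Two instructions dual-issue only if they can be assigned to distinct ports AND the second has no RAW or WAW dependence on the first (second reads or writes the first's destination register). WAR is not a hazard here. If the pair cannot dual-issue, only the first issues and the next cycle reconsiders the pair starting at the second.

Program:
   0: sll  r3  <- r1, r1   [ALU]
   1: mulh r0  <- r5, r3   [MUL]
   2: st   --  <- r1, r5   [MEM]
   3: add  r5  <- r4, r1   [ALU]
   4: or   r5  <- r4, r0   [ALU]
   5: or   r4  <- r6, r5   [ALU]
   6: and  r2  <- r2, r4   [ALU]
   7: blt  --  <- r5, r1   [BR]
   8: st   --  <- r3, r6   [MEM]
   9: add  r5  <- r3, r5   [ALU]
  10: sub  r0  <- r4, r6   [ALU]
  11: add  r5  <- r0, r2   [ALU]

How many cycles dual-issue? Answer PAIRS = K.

c0: i0 sll  RAW r3
c1: i1 mulh  no-port MUL/MEM
c2: i2&i3 st add  pair
c3: i4 or  RAW r5
c4: i5 or  RAW r4
c5: i6&i7 and blt  pair
c6: i8&i9 st add  pair
c7: i10 sub  RAW r0
c8: i11 add  tail

PAIRS = 3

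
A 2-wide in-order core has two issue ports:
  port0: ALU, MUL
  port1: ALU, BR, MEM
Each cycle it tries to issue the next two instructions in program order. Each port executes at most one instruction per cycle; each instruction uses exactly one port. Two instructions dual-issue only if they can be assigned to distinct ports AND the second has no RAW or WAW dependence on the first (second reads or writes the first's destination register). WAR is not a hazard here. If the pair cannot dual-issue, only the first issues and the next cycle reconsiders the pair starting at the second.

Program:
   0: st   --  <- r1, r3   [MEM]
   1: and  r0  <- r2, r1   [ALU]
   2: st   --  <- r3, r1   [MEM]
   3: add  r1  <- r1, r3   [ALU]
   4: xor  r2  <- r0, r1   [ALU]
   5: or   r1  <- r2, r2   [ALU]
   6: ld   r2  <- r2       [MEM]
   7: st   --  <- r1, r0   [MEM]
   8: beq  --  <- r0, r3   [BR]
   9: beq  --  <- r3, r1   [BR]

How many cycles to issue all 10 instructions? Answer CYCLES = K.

  cy0 -> i0&i1 (st/and) dual
  cy1 -> i2&i3 (st/add) dual
  cy2 -> i4 (xor) RAW r2
  cy3 -> i5&i6 (or/ld) dual
  cy4 -> i7 (st) no-port MEM/BR
  cy5 -> i8 (beq) no-port BR/BR
  cy6 -> i9 (beq) tail

CYCLES = 7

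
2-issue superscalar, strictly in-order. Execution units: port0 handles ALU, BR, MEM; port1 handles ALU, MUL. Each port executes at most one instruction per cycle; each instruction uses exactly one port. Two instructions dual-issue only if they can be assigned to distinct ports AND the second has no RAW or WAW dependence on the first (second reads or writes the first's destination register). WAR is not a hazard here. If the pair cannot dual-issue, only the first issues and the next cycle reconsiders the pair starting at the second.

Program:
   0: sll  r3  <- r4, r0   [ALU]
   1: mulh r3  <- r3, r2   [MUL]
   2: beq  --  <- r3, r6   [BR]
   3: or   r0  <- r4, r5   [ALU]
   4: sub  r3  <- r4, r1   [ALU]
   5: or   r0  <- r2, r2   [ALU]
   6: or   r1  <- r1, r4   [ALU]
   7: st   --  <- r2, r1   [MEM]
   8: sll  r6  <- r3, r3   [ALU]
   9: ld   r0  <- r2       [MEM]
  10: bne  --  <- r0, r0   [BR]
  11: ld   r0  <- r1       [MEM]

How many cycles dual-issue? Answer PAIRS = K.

#0 head=0: sll i0 RAW+WAW r3
#1 head=1: mulh i1 RAW r3
#2 head=2: beq/or i2&i3 2-wide
#3 head=4: sub/or i4&i5 2-wide
#4 head=6: or i6 RAW r1
#5 head=7: st/sll i7&i8 2-wide
#6 head=9: ld i9 no-port MEM/BR
#7 head=10: bne i10 no-port BR/MEM
#8 head=11: ld i11 tail

PAIRS = 3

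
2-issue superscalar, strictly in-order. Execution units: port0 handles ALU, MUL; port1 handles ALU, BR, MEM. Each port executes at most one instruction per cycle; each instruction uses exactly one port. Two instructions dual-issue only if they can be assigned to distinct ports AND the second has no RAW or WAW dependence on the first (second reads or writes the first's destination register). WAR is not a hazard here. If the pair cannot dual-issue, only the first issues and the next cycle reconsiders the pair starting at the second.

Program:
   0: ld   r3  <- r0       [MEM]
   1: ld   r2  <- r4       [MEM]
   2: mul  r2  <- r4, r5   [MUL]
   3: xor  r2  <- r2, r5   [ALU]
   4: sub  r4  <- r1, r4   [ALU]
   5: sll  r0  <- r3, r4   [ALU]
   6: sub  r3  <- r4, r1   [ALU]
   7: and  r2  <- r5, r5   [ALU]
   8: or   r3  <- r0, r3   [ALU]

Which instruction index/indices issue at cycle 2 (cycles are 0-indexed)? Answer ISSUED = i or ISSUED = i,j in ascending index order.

  cy0 -> i0 (ld) no-port MEM/MEM
  cy1 -> i1 (ld) WAW r2
  cy2 -> i2 (mul) RAW+WAW r2
  cy3 -> i3&i4 (xor;sub) pair
  cy4 -> i5&i6 (sll;sub) pair
  cy5 -> i7&i8 (and;or) pair

ISSUED = 2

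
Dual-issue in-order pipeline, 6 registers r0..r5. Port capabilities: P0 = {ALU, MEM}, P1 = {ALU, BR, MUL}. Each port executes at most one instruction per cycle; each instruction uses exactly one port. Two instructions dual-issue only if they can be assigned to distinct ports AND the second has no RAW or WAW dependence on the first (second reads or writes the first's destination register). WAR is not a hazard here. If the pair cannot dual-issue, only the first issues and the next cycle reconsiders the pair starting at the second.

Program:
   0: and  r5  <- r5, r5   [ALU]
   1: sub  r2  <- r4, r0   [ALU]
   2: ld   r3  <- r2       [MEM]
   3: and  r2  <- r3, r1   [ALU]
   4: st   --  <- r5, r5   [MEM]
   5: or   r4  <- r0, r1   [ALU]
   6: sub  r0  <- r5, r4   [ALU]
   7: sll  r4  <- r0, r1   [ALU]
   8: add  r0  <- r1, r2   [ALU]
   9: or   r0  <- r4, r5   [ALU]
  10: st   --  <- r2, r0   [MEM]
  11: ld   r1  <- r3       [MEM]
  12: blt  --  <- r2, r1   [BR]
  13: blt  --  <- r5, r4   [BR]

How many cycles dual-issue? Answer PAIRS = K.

PAIRS = 3

[0] i0,i1  and+sub  -- dual
[1] i2  ld  -- RAW r3
[2] i3,i4  and+st  -- dual
[3] i5  or  -- RAW r4
[4] i6  sub  -- RAW r0
[5] i7,i8  sll+add  -- dual
[6] i9  or  -- RAW r0
[7] i10  st  -- no-port MEM/MEM
[8] i11  ld  -- RAW r1
[9] i12  blt  -- no-port BR/BR
[10] i13  blt  -- tail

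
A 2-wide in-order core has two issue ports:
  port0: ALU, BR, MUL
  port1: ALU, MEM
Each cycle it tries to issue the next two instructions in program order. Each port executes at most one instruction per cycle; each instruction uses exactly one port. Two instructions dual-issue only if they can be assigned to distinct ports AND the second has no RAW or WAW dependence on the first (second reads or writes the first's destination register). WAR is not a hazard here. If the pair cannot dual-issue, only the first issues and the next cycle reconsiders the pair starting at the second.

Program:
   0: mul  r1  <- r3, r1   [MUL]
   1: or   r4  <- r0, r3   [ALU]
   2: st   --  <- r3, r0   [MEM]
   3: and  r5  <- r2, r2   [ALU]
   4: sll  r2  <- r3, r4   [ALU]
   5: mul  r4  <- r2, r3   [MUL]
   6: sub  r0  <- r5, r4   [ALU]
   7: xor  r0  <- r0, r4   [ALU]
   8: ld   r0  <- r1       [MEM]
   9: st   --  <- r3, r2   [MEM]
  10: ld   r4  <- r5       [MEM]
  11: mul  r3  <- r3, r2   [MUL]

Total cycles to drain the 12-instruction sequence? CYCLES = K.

CYCLES = 9

0. mul.MUL;or.ALU @i0&i1  | 2-wide
1. st.MEM;and.ALU @i2&i3  | 2-wide
2. sll.ALU @i4  | RAW r2
3. mul.MUL @i5  | RAW r4
4. sub.ALU @i6  | RAW+WAW r0
5. xor.ALU @i7  | WAW r0
6. ld.MEM @i8  | no-port MEM/MEM
7. st.MEM @i9  | no-port MEM/MEM
8. ld.MEM;mul.MUL @i10&i11  | 2-wide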